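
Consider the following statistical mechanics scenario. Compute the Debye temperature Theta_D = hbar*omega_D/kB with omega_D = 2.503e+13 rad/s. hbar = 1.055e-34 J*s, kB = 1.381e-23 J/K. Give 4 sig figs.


Step 1: hbar*omega_D = 1.055e-34 * 2.503e+13 = 2.641e-21 J
Step 2: Theta_D = 2.641e-21 / 1.381e-23
Step 3: Theta_D = 191.2 K

191.2


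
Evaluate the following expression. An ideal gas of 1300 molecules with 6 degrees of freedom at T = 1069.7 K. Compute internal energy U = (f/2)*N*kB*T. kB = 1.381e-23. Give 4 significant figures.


Step 1: f/2 = 6/2 = 3.0
Step 2: N*kB*T = 1300*1.381e-23*1069.7 = 1.92e-17
Step 3: U = 3.0 * 1.92e-17 = 5.761e-17 J

5.761e-17


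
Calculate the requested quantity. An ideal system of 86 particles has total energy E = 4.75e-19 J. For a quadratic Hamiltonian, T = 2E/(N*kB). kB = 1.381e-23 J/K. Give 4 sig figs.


Step 1: Numerator = 2*E = 2*4.75e-19 = 9.5e-19 J
Step 2: Denominator = N*kB = 86*1.381e-23 = 1.188e-21
Step 3: T = 9.5e-19 / 1.188e-21 = 799.9 K

799.9


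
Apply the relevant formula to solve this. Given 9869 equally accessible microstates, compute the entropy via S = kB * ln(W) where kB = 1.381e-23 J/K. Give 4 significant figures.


Step 1: ln(W) = ln(9869) = 9.197
Step 2: S = kB * ln(W) = 1.381e-23 * 9.197
Step 3: S = 1.27e-22 J/K

1.27e-22


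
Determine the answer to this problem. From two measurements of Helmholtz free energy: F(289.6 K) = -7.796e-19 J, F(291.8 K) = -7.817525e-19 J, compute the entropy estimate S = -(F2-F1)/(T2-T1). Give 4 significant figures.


Step 1: dF = F2 - F1 = -7.817525e-19 - (-7.796e-19) = -2.1525e-21 J
Step 2: dT = T2 - T1 = 291.8 - 289.6 = 2.2 K
Step 3: S = -dF/dT = -(-2.1525e-21)/2.2 = 9.784e-22 J/K

9.784e-22


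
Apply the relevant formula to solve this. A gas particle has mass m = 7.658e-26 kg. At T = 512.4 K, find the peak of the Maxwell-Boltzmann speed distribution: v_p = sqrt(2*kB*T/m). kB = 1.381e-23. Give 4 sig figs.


Step 1: Numerator = 2*kB*T = 2*1.381e-23*512.4 = 1.415e-20
Step 2: Ratio = 1.415e-20 / 7.658e-26 = 1.848e+05
Step 3: v_p = sqrt(1.848e+05) = 429.9 m/s

429.9


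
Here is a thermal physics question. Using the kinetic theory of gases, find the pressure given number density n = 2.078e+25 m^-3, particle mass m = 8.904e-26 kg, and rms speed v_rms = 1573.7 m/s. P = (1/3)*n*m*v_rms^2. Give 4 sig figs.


Step 1: v_rms^2 = 1573.7^2 = 2.477e+06
Step 2: n*m = 2.078e+25*8.904e-26 = 1.85
Step 3: P = (1/3)*1.85*2.477e+06 = 1.527e+06 Pa

1.527e+06


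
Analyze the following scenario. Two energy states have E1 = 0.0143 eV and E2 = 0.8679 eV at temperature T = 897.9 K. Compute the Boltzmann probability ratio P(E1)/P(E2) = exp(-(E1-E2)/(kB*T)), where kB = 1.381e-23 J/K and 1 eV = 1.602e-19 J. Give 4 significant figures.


Step 1: Compute energy difference dE = E1 - E2 = 0.0143 - 0.8679 = -0.8536 eV
Step 2: Convert to Joules: dE_J = -0.8536 * 1.602e-19 = -1.367e-19 J
Step 3: Compute exponent = -dE_J / (kB * T) = -(-1.367e-19) / (1.381e-23 * 897.9) = 11.03
Step 4: P(E1)/P(E2) = exp(11.03) = 6.157e+04

6.157e+04


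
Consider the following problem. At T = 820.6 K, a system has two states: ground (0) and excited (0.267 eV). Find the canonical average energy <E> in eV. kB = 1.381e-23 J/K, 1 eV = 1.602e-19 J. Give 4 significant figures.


Step 1: beta*E = 0.267*1.602e-19/(1.381e-23*820.6) = 3.774
Step 2: exp(-beta*E) = 0.02295
Step 3: <E> = 0.267*0.02295/(1+0.02295) = 0.00599 eV

0.00599


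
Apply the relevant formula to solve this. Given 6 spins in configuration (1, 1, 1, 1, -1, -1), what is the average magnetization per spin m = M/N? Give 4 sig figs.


Step 1: Count up spins (+1): 4, down spins (-1): 2
Step 2: Total magnetization M = 4 - 2 = 2
Step 3: m = M/N = 2/6 = 0.3333

0.3333


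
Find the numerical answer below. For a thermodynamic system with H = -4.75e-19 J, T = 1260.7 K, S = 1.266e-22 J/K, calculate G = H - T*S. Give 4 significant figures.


Step 1: T*S = 1260.7 * 1.266e-22 = 1.596e-19 J
Step 2: G = H - T*S = -4.75e-19 - 1.596e-19
Step 3: G = -6.346e-19 J

-6.346e-19


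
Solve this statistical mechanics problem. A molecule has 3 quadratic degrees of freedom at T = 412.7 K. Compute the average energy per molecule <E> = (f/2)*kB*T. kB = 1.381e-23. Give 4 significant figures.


Step 1: f/2 = 3/2 = 1.5
Step 2: kB*T = 1.381e-23 * 412.7 = 5.699e-21
Step 3: <E> = 1.5 * 5.699e-21 = 8.549e-21 J

8.549e-21


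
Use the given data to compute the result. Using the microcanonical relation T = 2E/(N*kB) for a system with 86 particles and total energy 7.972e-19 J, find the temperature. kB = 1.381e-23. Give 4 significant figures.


Step 1: Numerator = 2*E = 2*7.972e-19 = 1.594e-18 J
Step 2: Denominator = N*kB = 86*1.381e-23 = 1.188e-21
Step 3: T = 1.594e-18 / 1.188e-21 = 1342 K

1342


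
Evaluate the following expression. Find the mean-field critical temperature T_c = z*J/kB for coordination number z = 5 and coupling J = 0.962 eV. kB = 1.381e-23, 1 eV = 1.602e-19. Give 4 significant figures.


Step 1: z*J = 5*0.962 = 4.81 eV
Step 2: Convert to Joules: 4.81*1.602e-19 = 7.706e-19 J
Step 3: T_c = 7.706e-19 / 1.381e-23 = 5.58e+04 K

5.58e+04


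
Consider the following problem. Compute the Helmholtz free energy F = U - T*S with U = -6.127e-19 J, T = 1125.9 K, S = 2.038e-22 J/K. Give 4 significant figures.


Step 1: T*S = 1125.9 * 2.038e-22 = 2.295e-19 J
Step 2: F = U - T*S = -6.127e-19 - 2.295e-19
Step 3: F = -8.422e-19 J

-8.422e-19


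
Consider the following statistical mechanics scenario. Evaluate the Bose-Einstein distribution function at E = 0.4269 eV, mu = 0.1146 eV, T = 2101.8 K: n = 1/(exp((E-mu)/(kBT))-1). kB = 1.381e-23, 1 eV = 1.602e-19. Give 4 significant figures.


Step 1: (E - mu) = 0.3123 eV
Step 2: x = (E-mu)*eV/(kB*T) = 0.3123*1.602e-19/(1.381e-23*2101.8) = 1.724
Step 3: exp(x) = 5.605
Step 4: n = 1/(exp(x)-1) = 0.2172

0.2172


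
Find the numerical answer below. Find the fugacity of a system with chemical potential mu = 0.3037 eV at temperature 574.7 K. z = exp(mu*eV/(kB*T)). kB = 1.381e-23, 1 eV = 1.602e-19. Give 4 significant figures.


Step 1: Convert mu to Joules: 0.3037*1.602e-19 = 4.865e-20 J
Step 2: kB*T = 1.381e-23*574.7 = 7.937e-21 J
Step 3: mu/(kB*T) = 6.13
Step 4: z = exp(6.13) = 459.5

459.5


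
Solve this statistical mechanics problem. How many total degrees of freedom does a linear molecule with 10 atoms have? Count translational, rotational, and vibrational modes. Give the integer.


Step 1: Translational DOF = 3
Step 2: Rotational DOF (linear) = 2
Step 3: Vibrational DOF = 3*10 - 5 = 25
Step 4: Total = 3 + 2 + 25 = 30

30


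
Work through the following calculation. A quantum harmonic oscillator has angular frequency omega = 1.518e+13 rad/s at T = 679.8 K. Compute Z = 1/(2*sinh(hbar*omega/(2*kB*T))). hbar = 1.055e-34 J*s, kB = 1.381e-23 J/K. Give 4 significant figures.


Step 1: Compute x = hbar*omega/(kB*T) = 1.055e-34*1.518e+13/(1.381e-23*679.8) = 0.1706
Step 2: x/2 = 0.08529
Step 3: sinh(x/2) = 0.0854
Step 4: Z = 1/(2*0.0854) = 5.855

5.855


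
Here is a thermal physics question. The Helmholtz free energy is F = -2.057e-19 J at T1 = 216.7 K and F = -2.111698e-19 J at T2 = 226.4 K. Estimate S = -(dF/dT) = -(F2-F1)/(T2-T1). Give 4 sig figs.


Step 1: dF = F2 - F1 = -2.111698e-19 - (-2.057e-19) = -5.4698e-21 J
Step 2: dT = T2 - T1 = 226.4 - 216.7 = 9.7 K
Step 3: S = -dF/dT = -(-5.4698e-21)/9.7 = 5.639e-22 J/K

5.639e-22


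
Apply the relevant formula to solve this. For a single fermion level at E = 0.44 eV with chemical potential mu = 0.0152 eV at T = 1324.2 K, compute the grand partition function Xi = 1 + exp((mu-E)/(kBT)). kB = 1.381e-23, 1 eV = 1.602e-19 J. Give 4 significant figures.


Step 1: (mu - E) = 0.0152 - 0.44 = -0.4248 eV
Step 2: x = (mu-E)*eV/(kB*T) = -0.4248*1.602e-19/(1.381e-23*1324.2) = -3.721
Step 3: exp(x) = 0.0242
Step 4: Xi = 1 + 0.0242 = 1.024

1.024


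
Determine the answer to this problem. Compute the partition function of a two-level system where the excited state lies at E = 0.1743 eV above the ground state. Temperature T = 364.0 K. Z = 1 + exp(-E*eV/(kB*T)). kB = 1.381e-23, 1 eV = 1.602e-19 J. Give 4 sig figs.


Step 1: Compute beta*E = E*eV/(kB*T) = 0.1743*1.602e-19/(1.381e-23*364.0) = 5.555
Step 2: exp(-beta*E) = exp(-5.555) = 0.003869
Step 3: Z = 1 + 0.003869 = 1.004

1.004


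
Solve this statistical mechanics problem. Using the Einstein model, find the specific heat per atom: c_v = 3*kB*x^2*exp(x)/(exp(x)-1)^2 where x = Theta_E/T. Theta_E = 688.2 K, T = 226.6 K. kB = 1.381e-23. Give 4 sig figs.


Step 1: x = Theta_E/T = 688.2/226.6 = 3.037
Step 2: x^2 = 9.224
Step 3: exp(x) = 20.84
Step 4: c_v = 3*1.381e-23*9.224*20.84/(20.84-1)^2 = 2.023e-23

2.023e-23


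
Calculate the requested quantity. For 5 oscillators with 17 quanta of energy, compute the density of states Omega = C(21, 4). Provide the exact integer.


Step 1: Use binomial coefficient C(21, 4)
Step 2: Numerator = 21! / 17!
Step 3: Denominator = 4!
Step 4: Omega = 5985

5985


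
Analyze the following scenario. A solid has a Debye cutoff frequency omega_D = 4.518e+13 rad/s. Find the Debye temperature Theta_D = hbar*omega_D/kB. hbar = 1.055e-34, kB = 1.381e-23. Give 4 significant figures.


Step 1: hbar*omega_D = 1.055e-34 * 4.518e+13 = 4.766e-21 J
Step 2: Theta_D = 4.766e-21 / 1.381e-23
Step 3: Theta_D = 345.1 K

345.1


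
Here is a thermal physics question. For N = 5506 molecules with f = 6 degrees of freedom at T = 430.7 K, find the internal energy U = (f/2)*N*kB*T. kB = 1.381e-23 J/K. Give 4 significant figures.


Step 1: f/2 = 6/2 = 3.0
Step 2: N*kB*T = 5506*1.381e-23*430.7 = 3.275e-17
Step 3: U = 3.0 * 3.275e-17 = 9.825e-17 J

9.825e-17


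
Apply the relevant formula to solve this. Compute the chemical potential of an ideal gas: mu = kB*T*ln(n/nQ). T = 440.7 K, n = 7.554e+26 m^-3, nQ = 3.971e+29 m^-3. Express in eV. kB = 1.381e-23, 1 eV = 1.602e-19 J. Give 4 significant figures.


Step 1: n/nQ = 7.554e+26/3.971e+29 = 0.001902
Step 2: ln(n/nQ) = -6.265
Step 3: mu = kB*T*ln(n/nQ) = 6.086e-21*-6.265 = -3.813e-20 J
Step 4: Convert to eV: -3.813e-20/1.602e-19 = -0.238 eV

-0.238


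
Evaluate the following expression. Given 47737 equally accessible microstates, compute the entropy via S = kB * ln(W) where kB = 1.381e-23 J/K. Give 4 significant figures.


Step 1: ln(W) = ln(47737) = 10.77
Step 2: S = kB * ln(W) = 1.381e-23 * 10.77
Step 3: S = 1.488e-22 J/K

1.488e-22


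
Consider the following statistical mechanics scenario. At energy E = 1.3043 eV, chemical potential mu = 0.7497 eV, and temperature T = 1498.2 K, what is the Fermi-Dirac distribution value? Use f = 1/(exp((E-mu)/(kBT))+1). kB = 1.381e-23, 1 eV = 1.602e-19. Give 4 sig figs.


Step 1: (E - mu) = 1.3043 - 0.7497 = 0.5546 eV
Step 2: Convert: (E-mu)*eV = 8.885e-20 J
Step 3: x = (E-mu)*eV/(kB*T) = 4.294
Step 4: f = 1/(exp(4.294)+1) = 0.01346

0.01346


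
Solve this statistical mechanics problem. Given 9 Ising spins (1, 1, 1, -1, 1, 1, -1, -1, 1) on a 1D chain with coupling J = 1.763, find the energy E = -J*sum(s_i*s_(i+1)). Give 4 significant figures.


Step 1: Nearest-neighbor products: 1, 1, -1, -1, 1, -1, 1, -1
Step 2: Sum of products = 0
Step 3: E = -1.763 * 0 = 0

0


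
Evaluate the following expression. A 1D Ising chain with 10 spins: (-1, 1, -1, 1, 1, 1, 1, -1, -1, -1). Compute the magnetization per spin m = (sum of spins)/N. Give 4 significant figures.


Step 1: Count up spins (+1): 5, down spins (-1): 5
Step 2: Total magnetization M = 5 - 5 = 0
Step 3: m = M/N = 0/10 = 0

0


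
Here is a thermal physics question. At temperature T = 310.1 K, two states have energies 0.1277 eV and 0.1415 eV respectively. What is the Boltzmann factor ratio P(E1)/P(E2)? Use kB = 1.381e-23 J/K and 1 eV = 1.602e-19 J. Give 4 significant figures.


Step 1: Compute energy difference dE = E1 - E2 = 0.1277 - 0.1415 = -0.0138 eV
Step 2: Convert to Joules: dE_J = -0.0138 * 1.602e-19 = -2.211e-21 J
Step 3: Compute exponent = -dE_J / (kB * T) = -(-2.211e-21) / (1.381e-23 * 310.1) = 0.5162
Step 4: P(E1)/P(E2) = exp(0.5162) = 1.676

1.676


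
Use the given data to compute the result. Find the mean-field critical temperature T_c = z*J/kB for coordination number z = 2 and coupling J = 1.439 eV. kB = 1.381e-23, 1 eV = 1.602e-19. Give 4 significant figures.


Step 1: z*J = 2*1.439 = 2.878 eV
Step 2: Convert to Joules: 2.878*1.602e-19 = 4.611e-19 J
Step 3: T_c = 4.611e-19 / 1.381e-23 = 3.339e+04 K

3.339e+04


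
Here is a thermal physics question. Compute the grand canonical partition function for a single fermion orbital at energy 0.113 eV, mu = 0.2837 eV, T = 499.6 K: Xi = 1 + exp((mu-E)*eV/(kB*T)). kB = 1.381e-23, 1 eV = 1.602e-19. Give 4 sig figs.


Step 1: (mu - E) = 0.2837 - 0.113 = 0.1707 eV
Step 2: x = (mu-E)*eV/(kB*T) = 0.1707*1.602e-19/(1.381e-23*499.6) = 3.964
Step 3: exp(x) = 52.64
Step 4: Xi = 1 + 52.64 = 53.64

53.64


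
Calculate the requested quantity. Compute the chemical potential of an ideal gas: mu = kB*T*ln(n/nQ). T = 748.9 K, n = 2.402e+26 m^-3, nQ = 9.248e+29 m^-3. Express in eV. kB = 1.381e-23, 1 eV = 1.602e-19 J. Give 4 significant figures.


Step 1: n/nQ = 2.402e+26/9.248e+29 = 0.0002597
Step 2: ln(n/nQ) = -8.256
Step 3: mu = kB*T*ln(n/nQ) = 1.034e-20*-8.256 = -8.538e-20 J
Step 4: Convert to eV: -8.538e-20/1.602e-19 = -0.533 eV

-0.533


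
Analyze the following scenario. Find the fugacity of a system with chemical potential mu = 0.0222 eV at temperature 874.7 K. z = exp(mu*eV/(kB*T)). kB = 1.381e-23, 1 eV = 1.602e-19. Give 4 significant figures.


Step 1: Convert mu to Joules: 0.0222*1.602e-19 = 3.556e-21 J
Step 2: kB*T = 1.381e-23*874.7 = 1.208e-20 J
Step 3: mu/(kB*T) = 0.2944
Step 4: z = exp(0.2944) = 1.342

1.342


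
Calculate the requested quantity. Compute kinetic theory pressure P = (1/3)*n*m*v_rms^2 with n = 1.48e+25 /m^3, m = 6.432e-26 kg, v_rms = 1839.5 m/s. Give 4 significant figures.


Step 1: v_rms^2 = 1839.5^2 = 3.384e+06
Step 2: n*m = 1.48e+25*6.432e-26 = 0.9519
Step 3: P = (1/3)*0.9519*3.384e+06 = 1.074e+06 Pa

1.074e+06


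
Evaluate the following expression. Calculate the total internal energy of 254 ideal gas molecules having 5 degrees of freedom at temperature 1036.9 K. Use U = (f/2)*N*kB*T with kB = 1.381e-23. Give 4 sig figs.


Step 1: f/2 = 5/2 = 2.5
Step 2: N*kB*T = 254*1.381e-23*1036.9 = 3.637e-18
Step 3: U = 2.5 * 3.637e-18 = 9.093e-18 J

9.093e-18


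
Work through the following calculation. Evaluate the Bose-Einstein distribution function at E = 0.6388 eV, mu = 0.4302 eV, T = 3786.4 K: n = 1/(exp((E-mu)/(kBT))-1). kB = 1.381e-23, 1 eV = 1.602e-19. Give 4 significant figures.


Step 1: (E - mu) = 0.2086 eV
Step 2: x = (E-mu)*eV/(kB*T) = 0.2086*1.602e-19/(1.381e-23*3786.4) = 0.6391
Step 3: exp(x) = 1.895
Step 4: n = 1/(exp(x)-1) = 1.118

1.118


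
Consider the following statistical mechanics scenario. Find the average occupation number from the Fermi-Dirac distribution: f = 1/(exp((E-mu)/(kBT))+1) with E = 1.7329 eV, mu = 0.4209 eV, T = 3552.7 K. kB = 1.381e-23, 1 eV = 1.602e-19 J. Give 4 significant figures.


Step 1: (E - mu) = 1.7329 - 0.4209 = 1.312 eV
Step 2: Convert: (E-mu)*eV = 2.102e-19 J
Step 3: x = (E-mu)*eV/(kB*T) = 4.284
Step 4: f = 1/(exp(4.284)+1) = 0.0136

0.0136


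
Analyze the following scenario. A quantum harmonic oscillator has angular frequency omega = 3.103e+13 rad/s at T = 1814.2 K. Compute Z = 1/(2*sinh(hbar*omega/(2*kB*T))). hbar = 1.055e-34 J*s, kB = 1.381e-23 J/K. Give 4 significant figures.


Step 1: Compute x = hbar*omega/(kB*T) = 1.055e-34*3.103e+13/(1.381e-23*1814.2) = 0.1307
Step 2: x/2 = 0.06533
Step 3: sinh(x/2) = 0.06538
Step 4: Z = 1/(2*0.06538) = 7.648

7.648


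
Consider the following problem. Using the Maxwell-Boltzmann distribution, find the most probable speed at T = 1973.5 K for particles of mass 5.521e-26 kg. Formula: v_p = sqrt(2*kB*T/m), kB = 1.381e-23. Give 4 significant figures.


Step 1: Numerator = 2*kB*T = 2*1.381e-23*1973.5 = 5.451e-20
Step 2: Ratio = 5.451e-20 / 5.521e-26 = 9.873e+05
Step 3: v_p = sqrt(9.873e+05) = 993.6 m/s

993.6


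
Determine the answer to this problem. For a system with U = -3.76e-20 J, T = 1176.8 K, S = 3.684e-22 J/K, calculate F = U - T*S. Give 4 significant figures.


Step 1: T*S = 1176.8 * 3.684e-22 = 4.335e-19 J
Step 2: F = U - T*S = -3.76e-20 - 4.335e-19
Step 3: F = -4.711e-19 J

-4.711e-19


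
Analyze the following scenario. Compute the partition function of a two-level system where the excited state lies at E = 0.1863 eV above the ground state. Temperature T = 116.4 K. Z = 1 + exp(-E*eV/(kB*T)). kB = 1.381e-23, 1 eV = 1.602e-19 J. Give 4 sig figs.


Step 1: Compute beta*E = E*eV/(kB*T) = 0.1863*1.602e-19/(1.381e-23*116.4) = 18.57
Step 2: exp(-beta*E) = exp(-18.57) = 8.644e-09
Step 3: Z = 1 + 8.644e-09 = 1

1


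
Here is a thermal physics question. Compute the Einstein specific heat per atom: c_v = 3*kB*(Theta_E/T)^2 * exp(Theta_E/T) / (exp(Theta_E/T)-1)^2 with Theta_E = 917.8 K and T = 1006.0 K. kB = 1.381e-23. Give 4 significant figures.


Step 1: x = Theta_E/T = 917.8/1006.0 = 0.9123
Step 2: x^2 = 0.8323
Step 3: exp(x) = 2.49
Step 4: c_v = 3*1.381e-23*0.8323*2.49/(2.49-1)^2 = 3.867e-23

3.867e-23


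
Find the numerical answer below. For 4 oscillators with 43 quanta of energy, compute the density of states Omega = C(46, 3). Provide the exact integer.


Step 1: Use binomial coefficient C(46, 3)
Step 2: Numerator = 46! / 43!
Step 3: Denominator = 3!
Step 4: Omega = 15180

15180


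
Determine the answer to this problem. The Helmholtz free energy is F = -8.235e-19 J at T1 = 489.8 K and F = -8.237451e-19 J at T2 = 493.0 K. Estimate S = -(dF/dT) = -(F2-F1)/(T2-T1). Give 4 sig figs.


Step 1: dF = F2 - F1 = -8.237451e-19 - (-8.235e-19) = -2.451e-22 J
Step 2: dT = T2 - T1 = 493.0 - 489.8 = 3.2 K
Step 3: S = -dF/dT = -(-2.451e-22)/3.2 = 7.659e-23 J/K

7.659e-23


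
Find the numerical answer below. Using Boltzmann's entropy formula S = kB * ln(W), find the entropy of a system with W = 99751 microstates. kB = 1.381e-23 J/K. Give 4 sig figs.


Step 1: ln(W) = ln(99751) = 11.51
Step 2: S = kB * ln(W) = 1.381e-23 * 11.51
Step 3: S = 1.59e-22 J/K

1.59e-22


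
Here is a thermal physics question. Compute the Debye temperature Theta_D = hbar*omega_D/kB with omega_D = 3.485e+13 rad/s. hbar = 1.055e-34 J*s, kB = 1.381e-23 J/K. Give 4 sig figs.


Step 1: hbar*omega_D = 1.055e-34 * 3.485e+13 = 3.677e-21 J
Step 2: Theta_D = 3.677e-21 / 1.381e-23
Step 3: Theta_D = 266.2 K

266.2


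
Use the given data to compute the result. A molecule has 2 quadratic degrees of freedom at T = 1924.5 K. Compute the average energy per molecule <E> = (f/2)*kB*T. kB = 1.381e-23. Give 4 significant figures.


Step 1: f/2 = 2/2 = 1
Step 2: kB*T = 1.381e-23 * 1924.5 = 2.658e-20
Step 3: <E> = 1 * 2.658e-20 = 2.658e-20 J

2.658e-20


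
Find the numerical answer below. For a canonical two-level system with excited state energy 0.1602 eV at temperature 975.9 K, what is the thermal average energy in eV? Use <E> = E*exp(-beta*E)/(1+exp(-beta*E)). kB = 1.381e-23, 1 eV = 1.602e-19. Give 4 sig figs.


Step 1: beta*E = 0.1602*1.602e-19/(1.381e-23*975.9) = 1.904
Step 2: exp(-beta*E) = 0.1489
Step 3: <E> = 0.1602*0.1489/(1+0.1489) = 0.02077 eV

0.02077


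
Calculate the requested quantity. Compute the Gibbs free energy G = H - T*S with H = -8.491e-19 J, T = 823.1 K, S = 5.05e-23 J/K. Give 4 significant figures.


Step 1: T*S = 823.1 * 5.05e-23 = 4.157e-20 J
Step 2: G = H - T*S = -8.491e-19 - 4.157e-20
Step 3: G = -8.907e-19 J

-8.907e-19


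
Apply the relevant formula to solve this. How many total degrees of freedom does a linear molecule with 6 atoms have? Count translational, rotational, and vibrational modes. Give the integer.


Step 1: Translational DOF = 3
Step 2: Rotational DOF (linear) = 2
Step 3: Vibrational DOF = 3*6 - 5 = 13
Step 4: Total = 3 + 2 + 13 = 18

18


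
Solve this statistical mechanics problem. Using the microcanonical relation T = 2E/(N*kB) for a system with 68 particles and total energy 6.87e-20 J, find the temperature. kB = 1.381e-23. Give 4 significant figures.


Step 1: Numerator = 2*E = 2*6.87e-20 = 1.374e-19 J
Step 2: Denominator = N*kB = 68*1.381e-23 = 9.391e-22
Step 3: T = 1.374e-19 / 9.391e-22 = 146.3 K

146.3


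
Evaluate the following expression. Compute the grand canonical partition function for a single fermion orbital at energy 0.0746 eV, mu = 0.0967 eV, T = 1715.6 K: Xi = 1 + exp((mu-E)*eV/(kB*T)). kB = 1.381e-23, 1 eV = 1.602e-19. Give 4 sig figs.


Step 1: (mu - E) = 0.0967 - 0.0746 = 0.0221 eV
Step 2: x = (mu-E)*eV/(kB*T) = 0.0221*1.602e-19/(1.381e-23*1715.6) = 0.1494
Step 3: exp(x) = 1.161
Step 4: Xi = 1 + 1.161 = 2.161

2.161


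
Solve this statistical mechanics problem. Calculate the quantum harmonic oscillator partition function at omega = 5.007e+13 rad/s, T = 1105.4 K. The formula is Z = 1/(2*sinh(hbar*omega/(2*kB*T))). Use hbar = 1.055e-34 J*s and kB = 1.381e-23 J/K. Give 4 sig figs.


Step 1: Compute x = hbar*omega/(kB*T) = 1.055e-34*5.007e+13/(1.381e-23*1105.4) = 0.346
Step 2: x/2 = 0.173
Step 3: sinh(x/2) = 0.1739
Step 4: Z = 1/(2*0.1739) = 2.876

2.876


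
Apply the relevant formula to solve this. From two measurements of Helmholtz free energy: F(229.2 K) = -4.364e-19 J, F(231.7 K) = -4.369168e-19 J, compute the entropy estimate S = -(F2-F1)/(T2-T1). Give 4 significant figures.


Step 1: dF = F2 - F1 = -4.369168e-19 - (-4.364e-19) = -5.168e-22 J
Step 2: dT = T2 - T1 = 231.7 - 229.2 = 2.5 K
Step 3: S = -dF/dT = -(-5.168e-22)/2.5 = 2.067e-22 J/K

2.067e-22


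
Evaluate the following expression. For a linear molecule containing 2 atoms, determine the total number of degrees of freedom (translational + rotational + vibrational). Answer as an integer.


Step 1: Translational DOF = 3
Step 2: Rotational DOF (linear) = 2
Step 3: Vibrational DOF = 3*2 - 5 = 1
Step 4: Total = 3 + 2 + 1 = 6

6


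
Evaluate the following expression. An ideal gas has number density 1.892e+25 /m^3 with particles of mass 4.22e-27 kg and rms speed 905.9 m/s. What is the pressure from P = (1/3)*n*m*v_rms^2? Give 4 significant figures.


Step 1: v_rms^2 = 905.9^2 = 8.207e+05
Step 2: n*m = 1.892e+25*4.22e-27 = 0.07984
Step 3: P = (1/3)*0.07984*8.207e+05 = 2.184e+04 Pa

2.184e+04


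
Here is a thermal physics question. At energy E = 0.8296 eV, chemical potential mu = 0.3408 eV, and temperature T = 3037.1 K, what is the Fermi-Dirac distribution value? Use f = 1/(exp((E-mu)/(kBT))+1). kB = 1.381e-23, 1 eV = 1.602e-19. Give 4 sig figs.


Step 1: (E - mu) = 0.8296 - 0.3408 = 0.4888 eV
Step 2: Convert: (E-mu)*eV = 7.831e-20 J
Step 3: x = (E-mu)*eV/(kB*T) = 1.867
Step 4: f = 1/(exp(1.867)+1) = 0.1339

0.1339


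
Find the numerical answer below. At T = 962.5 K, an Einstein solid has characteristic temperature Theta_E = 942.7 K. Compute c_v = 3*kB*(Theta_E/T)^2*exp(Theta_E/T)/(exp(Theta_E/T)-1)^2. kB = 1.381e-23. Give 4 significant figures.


Step 1: x = Theta_E/T = 942.7/962.5 = 0.9794
Step 2: x^2 = 0.9593
Step 3: exp(x) = 2.663
Step 4: c_v = 3*1.381e-23*0.9593*2.663/(2.663-1)^2 = 3.827e-23

3.827e-23


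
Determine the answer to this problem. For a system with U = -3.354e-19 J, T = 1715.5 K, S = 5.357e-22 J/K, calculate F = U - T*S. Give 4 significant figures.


Step 1: T*S = 1715.5 * 5.357e-22 = 9.19e-19 J
Step 2: F = U - T*S = -3.354e-19 - 9.19e-19
Step 3: F = -1.254e-18 J

-1.254e-18


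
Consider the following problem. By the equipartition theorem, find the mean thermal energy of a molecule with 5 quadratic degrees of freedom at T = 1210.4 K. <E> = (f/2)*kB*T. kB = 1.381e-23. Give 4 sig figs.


Step 1: f/2 = 5/2 = 2.5
Step 2: kB*T = 1.381e-23 * 1210.4 = 1.672e-20
Step 3: <E> = 2.5 * 1.672e-20 = 4.179e-20 J

4.179e-20


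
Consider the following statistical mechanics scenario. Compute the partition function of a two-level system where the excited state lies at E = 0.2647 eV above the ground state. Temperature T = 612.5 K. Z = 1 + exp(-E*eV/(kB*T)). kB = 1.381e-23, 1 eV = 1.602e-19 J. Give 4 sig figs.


Step 1: Compute beta*E = E*eV/(kB*T) = 0.2647*1.602e-19/(1.381e-23*612.5) = 5.013
Step 2: exp(-beta*E) = exp(-5.013) = 0.006649
Step 3: Z = 1 + 0.006649 = 1.007

1.007


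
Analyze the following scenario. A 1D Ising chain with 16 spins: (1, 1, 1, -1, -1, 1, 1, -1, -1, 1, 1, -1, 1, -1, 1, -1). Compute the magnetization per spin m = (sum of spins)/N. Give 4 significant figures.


Step 1: Count up spins (+1): 9, down spins (-1): 7
Step 2: Total magnetization M = 9 - 7 = 2
Step 3: m = M/N = 2/16 = 0.125

0.125


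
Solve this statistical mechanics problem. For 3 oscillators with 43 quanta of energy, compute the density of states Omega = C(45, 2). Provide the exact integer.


Step 1: Use binomial coefficient C(45, 2)
Step 2: Numerator = 45! / 43!
Step 3: Denominator = 2!
Step 4: Omega = 990

990


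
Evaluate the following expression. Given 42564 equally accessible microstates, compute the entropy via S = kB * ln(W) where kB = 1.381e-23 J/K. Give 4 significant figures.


Step 1: ln(W) = ln(42564) = 10.66
Step 2: S = kB * ln(W) = 1.381e-23 * 10.66
Step 3: S = 1.472e-22 J/K

1.472e-22


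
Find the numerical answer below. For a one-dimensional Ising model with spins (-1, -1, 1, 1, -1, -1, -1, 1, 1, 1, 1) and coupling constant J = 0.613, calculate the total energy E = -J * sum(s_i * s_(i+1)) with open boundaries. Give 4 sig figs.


Step 1: Nearest-neighbor products: 1, -1, 1, -1, 1, 1, -1, 1, 1, 1
Step 2: Sum of products = 4
Step 3: E = -0.613 * 4 = -2.452

-2.452


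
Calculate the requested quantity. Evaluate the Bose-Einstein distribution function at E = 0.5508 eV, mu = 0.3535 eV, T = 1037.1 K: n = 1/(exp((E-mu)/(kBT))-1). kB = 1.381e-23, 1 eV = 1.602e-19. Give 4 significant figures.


Step 1: (E - mu) = 0.1973 eV
Step 2: x = (E-mu)*eV/(kB*T) = 0.1973*1.602e-19/(1.381e-23*1037.1) = 2.207
Step 3: exp(x) = 9.087
Step 4: n = 1/(exp(x)-1) = 0.1237

0.1237


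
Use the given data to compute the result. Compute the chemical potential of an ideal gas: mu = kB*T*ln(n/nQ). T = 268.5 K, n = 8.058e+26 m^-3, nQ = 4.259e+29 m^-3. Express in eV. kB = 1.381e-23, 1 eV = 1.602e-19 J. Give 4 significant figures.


Step 1: n/nQ = 8.058e+26/4.259e+29 = 0.001892
Step 2: ln(n/nQ) = -6.27
Step 3: mu = kB*T*ln(n/nQ) = 3.708e-21*-6.27 = -2.325e-20 J
Step 4: Convert to eV: -2.325e-20/1.602e-19 = -0.1451 eV

-0.1451


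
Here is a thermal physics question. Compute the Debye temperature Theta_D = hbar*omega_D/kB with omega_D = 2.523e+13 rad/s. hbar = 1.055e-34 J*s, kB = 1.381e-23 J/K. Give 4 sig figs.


Step 1: hbar*omega_D = 1.055e-34 * 2.523e+13 = 2.662e-21 J
Step 2: Theta_D = 2.662e-21 / 1.381e-23
Step 3: Theta_D = 192.7 K

192.7


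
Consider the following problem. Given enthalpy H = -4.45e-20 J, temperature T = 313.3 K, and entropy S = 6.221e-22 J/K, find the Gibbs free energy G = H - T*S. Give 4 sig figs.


Step 1: T*S = 313.3 * 6.221e-22 = 1.949e-19 J
Step 2: G = H - T*S = -4.45e-20 - 1.949e-19
Step 3: G = -2.394e-19 J

-2.394e-19


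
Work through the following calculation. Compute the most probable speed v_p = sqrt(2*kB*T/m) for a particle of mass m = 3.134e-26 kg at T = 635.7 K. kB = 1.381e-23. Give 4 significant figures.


Step 1: Numerator = 2*kB*T = 2*1.381e-23*635.7 = 1.756e-20
Step 2: Ratio = 1.756e-20 / 3.134e-26 = 5.602e+05
Step 3: v_p = sqrt(5.602e+05) = 748.5 m/s

748.5


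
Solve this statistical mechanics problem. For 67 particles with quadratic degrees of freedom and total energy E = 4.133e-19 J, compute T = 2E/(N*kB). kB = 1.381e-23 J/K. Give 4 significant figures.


Step 1: Numerator = 2*E = 2*4.133e-19 = 8.266e-19 J
Step 2: Denominator = N*kB = 67*1.381e-23 = 9.253e-22
Step 3: T = 8.266e-19 / 9.253e-22 = 893.4 K

893.4


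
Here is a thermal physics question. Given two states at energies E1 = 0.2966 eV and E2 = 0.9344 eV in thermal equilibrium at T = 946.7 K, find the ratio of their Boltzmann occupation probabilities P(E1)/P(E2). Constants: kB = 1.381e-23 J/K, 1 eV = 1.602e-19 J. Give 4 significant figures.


Step 1: Compute energy difference dE = E1 - E2 = 0.2966 - 0.9344 = -0.6378 eV
Step 2: Convert to Joules: dE_J = -0.6378 * 1.602e-19 = -1.022e-19 J
Step 3: Compute exponent = -dE_J / (kB * T) = -(-1.022e-19) / (1.381e-23 * 946.7) = 7.815
Step 4: P(E1)/P(E2) = exp(7.815) = 2478

2478


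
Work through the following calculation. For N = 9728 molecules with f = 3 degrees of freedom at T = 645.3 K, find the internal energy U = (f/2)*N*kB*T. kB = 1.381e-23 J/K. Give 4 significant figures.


Step 1: f/2 = 3/2 = 1.5
Step 2: N*kB*T = 9728*1.381e-23*645.3 = 8.669e-17
Step 3: U = 1.5 * 8.669e-17 = 1.3e-16 J

1.3e-16


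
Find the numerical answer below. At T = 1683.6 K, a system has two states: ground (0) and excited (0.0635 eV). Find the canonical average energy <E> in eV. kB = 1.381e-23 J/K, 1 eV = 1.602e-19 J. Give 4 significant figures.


Step 1: beta*E = 0.0635*1.602e-19/(1.381e-23*1683.6) = 0.4375
Step 2: exp(-beta*E) = 0.6456
Step 3: <E> = 0.0635*0.6456/(1+0.6456) = 0.02491 eV

0.02491


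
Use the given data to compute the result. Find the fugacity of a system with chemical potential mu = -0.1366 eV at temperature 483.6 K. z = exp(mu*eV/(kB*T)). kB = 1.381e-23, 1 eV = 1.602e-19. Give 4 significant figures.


Step 1: Convert mu to Joules: -0.1366*1.602e-19 = -2.188e-20 J
Step 2: kB*T = 1.381e-23*483.6 = 6.679e-21 J
Step 3: mu/(kB*T) = -3.277
Step 4: z = exp(-3.277) = 0.03775

0.03775


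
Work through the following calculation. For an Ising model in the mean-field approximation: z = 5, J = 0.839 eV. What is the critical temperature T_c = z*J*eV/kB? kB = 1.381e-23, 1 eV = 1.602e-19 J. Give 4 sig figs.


Step 1: z*J = 5*0.839 = 4.195 eV
Step 2: Convert to Joules: 4.195*1.602e-19 = 6.72e-19 J
Step 3: T_c = 6.72e-19 / 1.381e-23 = 4.866e+04 K

4.866e+04


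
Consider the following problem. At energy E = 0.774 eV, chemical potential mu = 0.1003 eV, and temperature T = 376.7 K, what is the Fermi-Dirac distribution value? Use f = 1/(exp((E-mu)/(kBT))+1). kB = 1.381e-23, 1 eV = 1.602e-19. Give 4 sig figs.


Step 1: (E - mu) = 0.774 - 0.1003 = 0.6737 eV
Step 2: Convert: (E-mu)*eV = 1.079e-19 J
Step 3: x = (E-mu)*eV/(kB*T) = 20.75
Step 4: f = 1/(exp(20.75)+1) = 9.773e-10

9.773e-10


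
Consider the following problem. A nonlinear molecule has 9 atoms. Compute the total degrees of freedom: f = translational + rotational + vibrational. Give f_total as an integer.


Step 1: Translational DOF = 3
Step 2: Rotational DOF (nonlinear) = 3
Step 3: Vibrational DOF = 3*9 - 6 = 21
Step 4: Total = 3 + 3 + 21 = 27

27


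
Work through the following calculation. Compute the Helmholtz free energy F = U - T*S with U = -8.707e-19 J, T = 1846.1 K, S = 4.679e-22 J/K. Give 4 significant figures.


Step 1: T*S = 1846.1 * 4.679e-22 = 8.638e-19 J
Step 2: F = U - T*S = -8.707e-19 - 8.638e-19
Step 3: F = -1.734e-18 J

-1.734e-18


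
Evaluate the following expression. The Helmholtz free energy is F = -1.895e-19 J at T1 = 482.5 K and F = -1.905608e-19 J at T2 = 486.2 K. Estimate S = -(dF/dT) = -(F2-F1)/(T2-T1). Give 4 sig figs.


Step 1: dF = F2 - F1 = -1.905608e-19 - (-1.895e-19) = -1.0608e-21 J
Step 2: dT = T2 - T1 = 486.2 - 482.5 = 3.7 K
Step 3: S = -dF/dT = -(-1.0608e-21)/3.7 = 2.867e-22 J/K

2.867e-22


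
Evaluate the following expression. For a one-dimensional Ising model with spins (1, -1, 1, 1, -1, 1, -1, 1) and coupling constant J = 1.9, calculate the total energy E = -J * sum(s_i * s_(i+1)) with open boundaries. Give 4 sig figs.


Step 1: Nearest-neighbor products: -1, -1, 1, -1, -1, -1, -1
Step 2: Sum of products = -5
Step 3: E = -1.9 * -5 = 9.5

9.5


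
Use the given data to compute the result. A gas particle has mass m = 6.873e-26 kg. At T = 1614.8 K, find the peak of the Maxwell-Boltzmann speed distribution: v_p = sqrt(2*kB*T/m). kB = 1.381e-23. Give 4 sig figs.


Step 1: Numerator = 2*kB*T = 2*1.381e-23*1614.8 = 4.46e-20
Step 2: Ratio = 4.46e-20 / 6.873e-26 = 6.489e+05
Step 3: v_p = sqrt(6.489e+05) = 805.6 m/s

805.6


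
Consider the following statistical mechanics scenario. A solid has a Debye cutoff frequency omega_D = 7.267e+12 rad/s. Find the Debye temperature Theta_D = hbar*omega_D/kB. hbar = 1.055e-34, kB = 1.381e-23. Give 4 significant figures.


Step 1: hbar*omega_D = 1.055e-34 * 7.267e+12 = 7.667e-22 J
Step 2: Theta_D = 7.667e-22 / 1.381e-23
Step 3: Theta_D = 55.52 K

55.52


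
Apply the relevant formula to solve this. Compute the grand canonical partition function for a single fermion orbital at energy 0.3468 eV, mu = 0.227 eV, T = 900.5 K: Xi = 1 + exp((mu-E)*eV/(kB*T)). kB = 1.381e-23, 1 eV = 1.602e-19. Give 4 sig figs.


Step 1: (mu - E) = 0.227 - 0.3468 = -0.1198 eV
Step 2: x = (mu-E)*eV/(kB*T) = -0.1198*1.602e-19/(1.381e-23*900.5) = -1.543
Step 3: exp(x) = 0.2137
Step 4: Xi = 1 + 0.2137 = 1.214

1.214


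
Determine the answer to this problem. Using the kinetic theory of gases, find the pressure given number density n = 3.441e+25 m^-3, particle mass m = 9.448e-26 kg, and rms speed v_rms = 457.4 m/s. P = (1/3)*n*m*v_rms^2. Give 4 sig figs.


Step 1: v_rms^2 = 457.4^2 = 2.092e+05
Step 2: n*m = 3.441e+25*9.448e-26 = 3.251
Step 3: P = (1/3)*3.251*2.092e+05 = 2.267e+05 Pa

2.267e+05


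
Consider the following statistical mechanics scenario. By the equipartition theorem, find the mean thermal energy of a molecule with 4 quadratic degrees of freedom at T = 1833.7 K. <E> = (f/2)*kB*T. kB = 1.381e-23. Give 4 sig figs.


Step 1: f/2 = 4/2 = 2
Step 2: kB*T = 1.381e-23 * 1833.7 = 2.532e-20
Step 3: <E> = 2 * 2.532e-20 = 5.065e-20 J

5.065e-20


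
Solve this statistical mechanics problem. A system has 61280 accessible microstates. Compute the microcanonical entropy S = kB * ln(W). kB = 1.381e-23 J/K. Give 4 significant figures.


Step 1: ln(W) = ln(61280) = 11.02
Step 2: S = kB * ln(W) = 1.381e-23 * 11.02
Step 3: S = 1.522e-22 J/K

1.522e-22


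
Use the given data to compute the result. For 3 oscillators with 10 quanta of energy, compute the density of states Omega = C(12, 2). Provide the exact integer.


Step 1: Use binomial coefficient C(12, 2)
Step 2: Numerator = 12! / 10!
Step 3: Denominator = 2!
Step 4: Omega = 66

66


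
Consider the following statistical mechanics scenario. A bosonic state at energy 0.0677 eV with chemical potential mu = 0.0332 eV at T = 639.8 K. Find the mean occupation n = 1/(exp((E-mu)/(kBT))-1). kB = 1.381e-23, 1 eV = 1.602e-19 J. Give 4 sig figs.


Step 1: (E - mu) = 0.0345 eV
Step 2: x = (E-mu)*eV/(kB*T) = 0.0345*1.602e-19/(1.381e-23*639.8) = 0.6255
Step 3: exp(x) = 1.869
Step 4: n = 1/(exp(x)-1) = 1.15

1.15


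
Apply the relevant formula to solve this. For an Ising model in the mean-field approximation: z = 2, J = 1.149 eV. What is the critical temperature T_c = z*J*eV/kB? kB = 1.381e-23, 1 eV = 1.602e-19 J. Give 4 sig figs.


Step 1: z*J = 2*1.149 = 2.298 eV
Step 2: Convert to Joules: 2.298*1.602e-19 = 3.681e-19 J
Step 3: T_c = 3.681e-19 / 1.381e-23 = 2.666e+04 K

2.666e+04


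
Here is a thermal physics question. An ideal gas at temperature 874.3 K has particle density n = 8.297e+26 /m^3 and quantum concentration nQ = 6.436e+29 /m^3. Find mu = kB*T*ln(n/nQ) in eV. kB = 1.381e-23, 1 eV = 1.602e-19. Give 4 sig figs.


Step 1: n/nQ = 8.297e+26/6.436e+29 = 0.001289
Step 2: ln(n/nQ) = -6.654
Step 3: mu = kB*T*ln(n/nQ) = 1.207e-20*-6.654 = -8.034e-20 J
Step 4: Convert to eV: -8.034e-20/1.602e-19 = -0.5015 eV

-0.5015


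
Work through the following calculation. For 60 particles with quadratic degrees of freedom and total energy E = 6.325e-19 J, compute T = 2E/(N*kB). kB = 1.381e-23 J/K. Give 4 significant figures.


Step 1: Numerator = 2*E = 2*6.325e-19 = 1.265e-18 J
Step 2: Denominator = N*kB = 60*1.381e-23 = 8.286e-22
Step 3: T = 1.265e-18 / 8.286e-22 = 1527 K

1527


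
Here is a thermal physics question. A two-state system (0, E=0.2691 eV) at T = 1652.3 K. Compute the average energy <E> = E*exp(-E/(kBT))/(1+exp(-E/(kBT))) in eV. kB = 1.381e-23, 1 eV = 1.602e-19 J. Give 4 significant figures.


Step 1: beta*E = 0.2691*1.602e-19/(1.381e-23*1652.3) = 1.889
Step 2: exp(-beta*E) = 0.1512
Step 3: <E> = 0.2691*0.1512/(1+0.1512) = 0.03534 eV

0.03534


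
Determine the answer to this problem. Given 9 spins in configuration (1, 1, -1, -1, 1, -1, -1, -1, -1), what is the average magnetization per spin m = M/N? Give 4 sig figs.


Step 1: Count up spins (+1): 3, down spins (-1): 6
Step 2: Total magnetization M = 3 - 6 = -3
Step 3: m = M/N = -3/9 = -0.3333

-0.3333


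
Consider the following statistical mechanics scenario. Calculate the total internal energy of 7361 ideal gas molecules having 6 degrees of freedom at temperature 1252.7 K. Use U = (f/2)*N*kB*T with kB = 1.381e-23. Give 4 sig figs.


Step 1: f/2 = 6/2 = 3.0
Step 2: N*kB*T = 7361*1.381e-23*1252.7 = 1.273e-16
Step 3: U = 3.0 * 1.273e-16 = 3.82e-16 J

3.82e-16


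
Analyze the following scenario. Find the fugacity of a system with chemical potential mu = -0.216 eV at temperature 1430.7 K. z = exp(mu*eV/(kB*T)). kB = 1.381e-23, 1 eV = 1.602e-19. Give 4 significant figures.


Step 1: Convert mu to Joules: -0.216*1.602e-19 = -3.46e-20 J
Step 2: kB*T = 1.381e-23*1430.7 = 1.976e-20 J
Step 3: mu/(kB*T) = -1.751
Step 4: z = exp(-1.751) = 0.1735

0.1735


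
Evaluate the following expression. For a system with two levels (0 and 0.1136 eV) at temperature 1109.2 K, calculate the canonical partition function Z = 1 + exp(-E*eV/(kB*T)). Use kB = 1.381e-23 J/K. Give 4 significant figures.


Step 1: Compute beta*E = E*eV/(kB*T) = 0.1136*1.602e-19/(1.381e-23*1109.2) = 1.188
Step 2: exp(-beta*E) = exp(-1.188) = 0.3048
Step 3: Z = 1 + 0.3048 = 1.305

1.305


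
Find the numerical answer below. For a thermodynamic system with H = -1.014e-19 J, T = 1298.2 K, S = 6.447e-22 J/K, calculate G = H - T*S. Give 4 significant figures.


Step 1: T*S = 1298.2 * 6.447e-22 = 8.369e-19 J
Step 2: G = H - T*S = -1.014e-19 - 8.369e-19
Step 3: G = -9.383e-19 J

-9.383e-19


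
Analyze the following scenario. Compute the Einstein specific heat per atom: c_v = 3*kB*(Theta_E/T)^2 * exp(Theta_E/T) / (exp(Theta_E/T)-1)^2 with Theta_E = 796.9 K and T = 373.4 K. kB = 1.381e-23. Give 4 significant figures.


Step 1: x = Theta_E/T = 796.9/373.4 = 2.134
Step 2: x^2 = 4.555
Step 3: exp(x) = 8.45
Step 4: c_v = 3*1.381e-23*4.555*8.45/(8.45-1)^2 = 2.873e-23

2.873e-23


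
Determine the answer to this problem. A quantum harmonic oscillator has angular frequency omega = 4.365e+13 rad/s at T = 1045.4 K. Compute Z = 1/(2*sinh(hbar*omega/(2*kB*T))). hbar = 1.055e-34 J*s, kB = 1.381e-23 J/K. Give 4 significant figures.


Step 1: Compute x = hbar*omega/(kB*T) = 1.055e-34*4.365e+13/(1.381e-23*1045.4) = 0.319
Step 2: x/2 = 0.1595
Step 3: sinh(x/2) = 0.1602
Step 4: Z = 1/(2*0.1602) = 3.122

3.122


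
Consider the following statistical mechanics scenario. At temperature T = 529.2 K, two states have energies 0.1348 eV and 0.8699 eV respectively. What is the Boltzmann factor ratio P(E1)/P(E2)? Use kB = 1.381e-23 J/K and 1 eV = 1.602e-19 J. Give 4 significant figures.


Step 1: Compute energy difference dE = E1 - E2 = 0.1348 - 0.8699 = -0.7351 eV
Step 2: Convert to Joules: dE_J = -0.7351 * 1.602e-19 = -1.178e-19 J
Step 3: Compute exponent = -dE_J / (kB * T) = -(-1.178e-19) / (1.381e-23 * 529.2) = 16.11
Step 4: P(E1)/P(E2) = exp(16.11) = 9.956e+06

9.956e+06


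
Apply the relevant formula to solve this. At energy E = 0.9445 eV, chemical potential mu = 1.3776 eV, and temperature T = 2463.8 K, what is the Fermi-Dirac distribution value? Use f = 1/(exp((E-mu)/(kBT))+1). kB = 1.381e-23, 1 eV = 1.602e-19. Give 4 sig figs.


Step 1: (E - mu) = 0.9445 - 1.3776 = -0.4331 eV
Step 2: Convert: (E-mu)*eV = -6.938e-20 J
Step 3: x = (E-mu)*eV/(kB*T) = -2.039
Step 4: f = 1/(exp(-2.039)+1) = 0.8848

0.8848
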